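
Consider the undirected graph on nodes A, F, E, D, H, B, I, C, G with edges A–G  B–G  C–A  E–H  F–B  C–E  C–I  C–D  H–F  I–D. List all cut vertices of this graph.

Removing C increases the component count from 1 to 2, so C is a cut vertex.
By contrast removing B leaves 1 component; it is not a cut vertex. No other vertex is a cut vertex either.

C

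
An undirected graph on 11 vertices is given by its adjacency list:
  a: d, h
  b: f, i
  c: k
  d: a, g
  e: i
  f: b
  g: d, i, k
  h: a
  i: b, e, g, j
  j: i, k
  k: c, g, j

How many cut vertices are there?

6

Removing a increases the component count from 1 to 2, so a is a cut vertex.
Removing b increases the component count from 1 to 2, so b is a cut vertex.
Removing d increases the component count from 1 to 2, so d is a cut vertex.
Likewise g, i, k are cut vertices.
By contrast removing j leaves 1 component; it is not a cut vertex. No other vertex is a cut vertex either.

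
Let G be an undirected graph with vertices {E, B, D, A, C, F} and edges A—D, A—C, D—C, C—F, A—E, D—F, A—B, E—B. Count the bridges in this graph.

0

The edges on the cycle A-E-B-A are not bridges since each lies on that cycle.
Every edge lies on some cycle, so there are no bridges.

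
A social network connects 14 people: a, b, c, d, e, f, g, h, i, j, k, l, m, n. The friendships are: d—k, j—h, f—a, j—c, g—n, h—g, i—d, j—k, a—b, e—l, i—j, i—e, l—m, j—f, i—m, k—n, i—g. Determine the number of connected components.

1

Starting from a we can reach a, b, c, d, e, f, g, h, i, j, k, l, m, n. That is one component of size 14.
Total: 1 component.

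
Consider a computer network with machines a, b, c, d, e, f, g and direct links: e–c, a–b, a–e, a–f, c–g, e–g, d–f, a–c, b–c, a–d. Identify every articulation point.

a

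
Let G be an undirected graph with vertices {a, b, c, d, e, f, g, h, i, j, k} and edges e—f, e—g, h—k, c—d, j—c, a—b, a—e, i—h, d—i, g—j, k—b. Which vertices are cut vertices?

Removing e increases the component count from 1 to 2, so e is a cut vertex.
By contrast removing d leaves 1 component; it is not a cut vertex. No other vertex is a cut vertex either.

e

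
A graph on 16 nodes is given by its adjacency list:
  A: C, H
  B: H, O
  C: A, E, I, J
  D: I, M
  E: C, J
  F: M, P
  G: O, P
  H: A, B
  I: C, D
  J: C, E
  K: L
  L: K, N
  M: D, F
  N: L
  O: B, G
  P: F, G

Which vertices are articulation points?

C, L

Removing C increases the component count from 2 to 3, so C is a cut vertex.
Removing L increases the component count from 2 to 3, so L is a cut vertex.
By contrast removing A leaves 2 components; it is not a cut vertex. No other vertex is a cut vertex either.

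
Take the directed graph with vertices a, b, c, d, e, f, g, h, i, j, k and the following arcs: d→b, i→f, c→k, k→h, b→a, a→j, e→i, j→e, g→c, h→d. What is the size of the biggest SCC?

{j} is an SCC by itself.
{a} is an SCC by itself.
{c} is an SCC by itself.
{f} is an SCC by itself.
{h} is an SCC by itself.
(and 6 more singleton SCCs)
The largest has 1 vertex.

1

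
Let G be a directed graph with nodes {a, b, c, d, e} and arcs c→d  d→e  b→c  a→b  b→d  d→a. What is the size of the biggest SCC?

{a, b, c, d} are all mutually reachable — one SCC of size 4.
{e} is an SCC by itself.
The largest has 4 vertices.

4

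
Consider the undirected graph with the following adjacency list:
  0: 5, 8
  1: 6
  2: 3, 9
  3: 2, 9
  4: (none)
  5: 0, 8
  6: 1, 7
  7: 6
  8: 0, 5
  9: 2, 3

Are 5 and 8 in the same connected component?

Yes

From 5 we can reach 0, 5, 8, which includes 8.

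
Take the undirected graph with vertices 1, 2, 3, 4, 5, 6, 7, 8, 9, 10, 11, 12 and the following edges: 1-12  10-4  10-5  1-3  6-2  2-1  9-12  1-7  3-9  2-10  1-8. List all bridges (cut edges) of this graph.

1-2, 1-7, 1-8, 10-2, 10-4, 10-5, 2-6

The edges on the cycle 1-3-9-12-1 are not bridges since each lies on that cycle.
But removing 2-10 disconnects 2 from 10; removing 4-10 disconnects 4 from 10; removing 1-8 disconnects 1 from 8; removing 7-1 disconnects 7 from 1 — these are bridges.
In total 7 edges are bridges.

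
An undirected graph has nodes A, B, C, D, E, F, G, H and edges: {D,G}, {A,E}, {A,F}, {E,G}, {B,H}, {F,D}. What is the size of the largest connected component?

5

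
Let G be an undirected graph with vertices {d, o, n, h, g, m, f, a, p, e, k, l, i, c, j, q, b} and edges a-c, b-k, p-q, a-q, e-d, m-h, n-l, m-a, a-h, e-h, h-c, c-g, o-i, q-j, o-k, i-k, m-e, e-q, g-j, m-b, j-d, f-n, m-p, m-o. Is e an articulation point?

Deleting e leaves 2 components (was 2), so e is not a cut vertex.

No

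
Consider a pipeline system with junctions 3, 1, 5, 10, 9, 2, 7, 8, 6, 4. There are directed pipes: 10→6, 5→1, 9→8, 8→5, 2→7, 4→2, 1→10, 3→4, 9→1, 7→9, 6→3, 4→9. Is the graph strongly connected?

From 1 we can reach every vertex (1, 2, 3, 4, 5, 6, 7, 8, 9, 10), and every vertex can reach 1 (1, 2, 3, 4, 5, 6, 7, 8, 9, 10). So the whole graph is one strongly connected component.

Yes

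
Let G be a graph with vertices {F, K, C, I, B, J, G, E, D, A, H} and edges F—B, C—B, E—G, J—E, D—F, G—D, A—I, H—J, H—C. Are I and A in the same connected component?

From I we can reach A, I, which includes A.

Yes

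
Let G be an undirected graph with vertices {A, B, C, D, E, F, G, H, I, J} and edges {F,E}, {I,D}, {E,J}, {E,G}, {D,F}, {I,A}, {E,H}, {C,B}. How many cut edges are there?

8

removing I - D disconnects I from D; removing D - F disconnects D from F; removing E - F disconnects E from F; removing I - A disconnects I from A — these are bridges.
In total 8 edges are bridges.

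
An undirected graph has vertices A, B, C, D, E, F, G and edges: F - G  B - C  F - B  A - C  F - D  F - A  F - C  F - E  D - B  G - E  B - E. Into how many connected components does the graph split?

Starting from A we can reach A, B, C, D, E, F, G. That is one component of size 7.
Total: 1 component.

1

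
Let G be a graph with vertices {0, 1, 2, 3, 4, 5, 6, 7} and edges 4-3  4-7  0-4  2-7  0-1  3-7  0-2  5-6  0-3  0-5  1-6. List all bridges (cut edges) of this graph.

none

The edges on the cycle 0-5-6-1-0 are not bridges since each lies on that cycle.
Every edge lies on some cycle, so there are no bridges.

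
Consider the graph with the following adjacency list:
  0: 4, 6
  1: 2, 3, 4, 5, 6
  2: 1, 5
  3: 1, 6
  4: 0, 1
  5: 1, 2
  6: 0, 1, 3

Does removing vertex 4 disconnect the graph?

Deleting 4 leaves 1 component (was 1) (its neighbors 0, 1 remain connected to each other), so 4 is not a cut vertex.

No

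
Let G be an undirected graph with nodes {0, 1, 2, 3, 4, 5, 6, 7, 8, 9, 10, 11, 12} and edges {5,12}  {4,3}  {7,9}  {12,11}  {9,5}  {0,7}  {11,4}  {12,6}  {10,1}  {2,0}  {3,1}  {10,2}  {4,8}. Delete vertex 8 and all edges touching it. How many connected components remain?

1

With 8 gone, the remaining components are: {0, 1, 2, 3, 4, 5, 6, 7, 9, 10, 11, 12}.
That is 1 component.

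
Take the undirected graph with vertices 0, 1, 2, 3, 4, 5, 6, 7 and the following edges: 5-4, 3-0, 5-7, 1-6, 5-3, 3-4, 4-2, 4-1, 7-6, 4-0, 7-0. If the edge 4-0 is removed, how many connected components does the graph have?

1

4 and 0 are still connected via 4-3-0, so the component count stays at 1.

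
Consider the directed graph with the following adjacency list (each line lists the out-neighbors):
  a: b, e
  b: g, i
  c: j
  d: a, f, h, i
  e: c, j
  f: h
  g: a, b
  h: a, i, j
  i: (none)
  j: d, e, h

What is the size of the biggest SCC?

{a, b, c, d, e, f, g, h, j} are all mutually reachable — one SCC of size 9.
{i} is an SCC by itself.
The largest has 9 vertices.

9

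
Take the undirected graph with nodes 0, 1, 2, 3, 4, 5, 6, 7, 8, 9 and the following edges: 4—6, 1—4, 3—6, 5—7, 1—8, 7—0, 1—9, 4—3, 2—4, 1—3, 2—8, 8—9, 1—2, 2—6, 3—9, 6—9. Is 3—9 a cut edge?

After removing 3—9, the path 3-1-9 still connects them, so the edge is not a bridge.

No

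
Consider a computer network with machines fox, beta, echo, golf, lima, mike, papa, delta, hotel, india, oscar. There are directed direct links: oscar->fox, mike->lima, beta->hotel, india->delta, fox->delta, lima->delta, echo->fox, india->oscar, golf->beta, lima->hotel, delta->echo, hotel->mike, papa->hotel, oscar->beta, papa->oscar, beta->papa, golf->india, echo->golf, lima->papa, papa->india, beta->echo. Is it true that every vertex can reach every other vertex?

From india we can reach every vertex (fox, beta, echo, golf, lima, mike, papa, delta, hotel, india, oscar), and every vertex can reach india (fox, beta, echo, golf, lima, mike, papa, delta, hotel, india, oscar). So the whole graph is one strongly connected component.

Yes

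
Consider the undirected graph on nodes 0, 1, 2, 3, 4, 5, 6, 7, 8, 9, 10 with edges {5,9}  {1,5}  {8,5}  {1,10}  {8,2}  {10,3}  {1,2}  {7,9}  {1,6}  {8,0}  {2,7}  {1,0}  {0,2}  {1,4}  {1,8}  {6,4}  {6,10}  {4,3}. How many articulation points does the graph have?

Removing 1 increases the component count from 1 to 2, so 1 is a cut vertex.
By contrast removing 5 leaves 1 component; it is not a cut vertex. No other vertex is a cut vertex either.

1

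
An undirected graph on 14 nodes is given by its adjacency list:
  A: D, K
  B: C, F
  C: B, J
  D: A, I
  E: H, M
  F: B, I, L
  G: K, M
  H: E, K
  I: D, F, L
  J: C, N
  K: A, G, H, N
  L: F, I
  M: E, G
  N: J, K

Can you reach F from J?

From J we can reach A, B, C, D, E, F, G, H, I, J, K, L, M, N, which includes F.

Yes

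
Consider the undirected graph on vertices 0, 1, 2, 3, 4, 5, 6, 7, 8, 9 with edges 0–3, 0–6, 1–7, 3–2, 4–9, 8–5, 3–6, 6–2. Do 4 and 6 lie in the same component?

The component containing 4 is {4, 9}, and 6 is not in it.

No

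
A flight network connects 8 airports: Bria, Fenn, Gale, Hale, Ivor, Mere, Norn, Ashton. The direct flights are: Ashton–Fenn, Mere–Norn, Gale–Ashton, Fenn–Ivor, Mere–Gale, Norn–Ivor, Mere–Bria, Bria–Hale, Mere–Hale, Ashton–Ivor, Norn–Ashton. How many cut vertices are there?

1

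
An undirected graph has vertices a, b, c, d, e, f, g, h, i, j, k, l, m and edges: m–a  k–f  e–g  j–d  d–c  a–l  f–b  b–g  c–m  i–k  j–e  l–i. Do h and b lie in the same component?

No

The component containing h is {h}, and b is not in it.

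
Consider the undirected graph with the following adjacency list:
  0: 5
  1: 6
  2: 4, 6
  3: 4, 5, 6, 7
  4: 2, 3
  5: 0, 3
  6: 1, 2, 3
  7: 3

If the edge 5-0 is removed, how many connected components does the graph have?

Before removal there is 1 component.
5-0 is a bridge — removing it separates 5's side from 0's side.
After removal: 2 components.

2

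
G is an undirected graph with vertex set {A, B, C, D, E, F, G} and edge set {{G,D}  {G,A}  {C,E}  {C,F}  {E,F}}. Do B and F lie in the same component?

The component containing B is {B}, and F is not in it.

No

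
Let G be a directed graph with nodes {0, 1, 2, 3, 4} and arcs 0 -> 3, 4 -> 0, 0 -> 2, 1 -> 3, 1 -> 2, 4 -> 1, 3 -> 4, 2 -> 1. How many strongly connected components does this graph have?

1

{0, 1, 2, 3, 4} are all mutually reachable — one SCC of size 5.
That gives 1 strongly connected component.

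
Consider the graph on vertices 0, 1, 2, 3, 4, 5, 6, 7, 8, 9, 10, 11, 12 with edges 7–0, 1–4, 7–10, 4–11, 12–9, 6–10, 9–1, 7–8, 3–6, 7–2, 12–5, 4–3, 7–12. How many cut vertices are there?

Removing 4 increases the component count from 1 to 2, so 4 is a cut vertex.
Removing 7 increases the component count from 1 to 4, so 7 is a cut vertex.
Removing 12 increases the component count from 1 to 2, so 12 is a cut vertex.
By contrast removing 10 leaves 1 component; it is not a cut vertex. No other vertex is a cut vertex either.

3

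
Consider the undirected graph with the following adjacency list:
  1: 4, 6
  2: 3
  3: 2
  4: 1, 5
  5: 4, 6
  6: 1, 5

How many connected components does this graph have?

2

Starting from 2 we can reach 2, 3. That is one component of size 2.
Starting from 1 we can reach 1, 4, 5, 6. That is one component of size 4.
Total: 2 components.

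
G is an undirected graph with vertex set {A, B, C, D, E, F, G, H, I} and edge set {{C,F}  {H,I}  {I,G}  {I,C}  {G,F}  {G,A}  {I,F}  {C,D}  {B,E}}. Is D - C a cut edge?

Yes

Removing D - C leaves no path between D and C: the component count goes from 2 to 3. So it is a bridge.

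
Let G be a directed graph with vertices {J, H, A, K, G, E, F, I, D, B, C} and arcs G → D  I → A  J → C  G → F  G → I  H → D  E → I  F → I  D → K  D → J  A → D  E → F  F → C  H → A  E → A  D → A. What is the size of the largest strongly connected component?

2

{A, D} are all mutually reachable — one SCC of size 2.
{H} is an SCC by itself.
{E} is an SCC by itself.
{B} is an SCC by itself.
{F} is an SCC by itself.
(and 5 more singleton SCCs)
The largest has 2 vertices.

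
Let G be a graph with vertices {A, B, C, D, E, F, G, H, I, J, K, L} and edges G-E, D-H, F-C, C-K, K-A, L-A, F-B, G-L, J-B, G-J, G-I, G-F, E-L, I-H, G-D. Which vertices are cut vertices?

G

Removing G increases the component count from 1 to 2, so G is a cut vertex.
By contrast removing E leaves 1 component; it is not a cut vertex. No other vertex is a cut vertex either.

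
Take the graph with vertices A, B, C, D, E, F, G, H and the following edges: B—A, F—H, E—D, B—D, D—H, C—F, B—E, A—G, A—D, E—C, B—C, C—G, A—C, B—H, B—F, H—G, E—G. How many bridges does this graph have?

The edges on the cycle B-A-C-F-B are not bridges since each lies on that cycle.
Every edge lies on some cycle, so there are no bridges.

0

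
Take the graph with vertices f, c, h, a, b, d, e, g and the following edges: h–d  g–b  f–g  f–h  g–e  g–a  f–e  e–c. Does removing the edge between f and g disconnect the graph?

After removing f–g, the path f-e-g still connects them, so the edge is not a bridge.

No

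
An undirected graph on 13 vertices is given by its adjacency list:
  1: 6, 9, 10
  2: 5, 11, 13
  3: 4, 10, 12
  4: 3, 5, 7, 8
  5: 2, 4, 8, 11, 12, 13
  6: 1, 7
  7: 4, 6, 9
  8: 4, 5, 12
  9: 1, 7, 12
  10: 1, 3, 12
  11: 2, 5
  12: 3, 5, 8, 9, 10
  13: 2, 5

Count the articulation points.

Removing 5 increases the component count from 1 to 2, so 5 is a cut vertex.
By contrast removing 10 leaves 1 component; it is not a cut vertex. No other vertex is a cut vertex either.

1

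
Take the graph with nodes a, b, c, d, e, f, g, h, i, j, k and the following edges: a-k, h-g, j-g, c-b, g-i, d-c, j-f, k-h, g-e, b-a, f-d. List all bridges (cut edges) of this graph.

The edges on the cycle j-f-d-c-b-a-k-h-g-j are not bridges since each lies on that cycle.
But removing g-e disconnects g from e; removing g-i disconnects g from i — these are bridges.

e-g, g-i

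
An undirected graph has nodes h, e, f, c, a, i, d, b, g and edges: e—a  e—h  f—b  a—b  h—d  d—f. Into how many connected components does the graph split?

g is isolated — a component by itself.
c is isolated — a component by itself.
i is isolated — a component by itself.
Starting from a we can reach a, b, d, e, f, h. That is one component of size 6.
Total: 4 components.

4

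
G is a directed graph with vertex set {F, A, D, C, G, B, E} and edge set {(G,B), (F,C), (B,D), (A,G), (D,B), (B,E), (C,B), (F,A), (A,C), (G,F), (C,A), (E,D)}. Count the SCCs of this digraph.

2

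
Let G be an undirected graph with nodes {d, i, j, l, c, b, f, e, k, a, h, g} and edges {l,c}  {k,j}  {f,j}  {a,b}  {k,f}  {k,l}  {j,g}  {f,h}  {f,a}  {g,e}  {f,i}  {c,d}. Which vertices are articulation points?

Removing a increases the component count from 1 to 2, so a is a cut vertex.
Removing c increases the component count from 1 to 2, so c is a cut vertex.
Removing f increases the component count from 1 to 4, so f is a cut vertex.
Likewise g, j, k, l are cut vertices.
By contrast removing h leaves 1 component; it is not a cut vertex. No other vertex is a cut vertex either.

a, c, f, g, j, k, l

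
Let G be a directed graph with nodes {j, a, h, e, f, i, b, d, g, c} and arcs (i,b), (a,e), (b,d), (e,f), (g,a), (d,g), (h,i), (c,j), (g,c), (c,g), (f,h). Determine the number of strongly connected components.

{a, b, c, d, e, f, g, h, i} are all mutually reachable — one SCC of size 9.
{j} is an SCC by itself.
That gives 2 strongly connected components.

2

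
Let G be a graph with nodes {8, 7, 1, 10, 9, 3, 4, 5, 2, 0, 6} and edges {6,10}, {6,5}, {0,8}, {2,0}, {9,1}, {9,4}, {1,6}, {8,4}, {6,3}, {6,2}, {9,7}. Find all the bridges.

The edges on the cycle 9-1-6-2-0-8-4-9 are not bridges since each lies on that cycle.
But removing 6 - 10 disconnects 6 from 10; removing 6 - 3 disconnects 6 from 3; removing 5 - 6 disconnects 5 from 6; removing 9 - 7 disconnects 9 from 7 — these are bridges.

10-6, 3-6, 5-6, 7-9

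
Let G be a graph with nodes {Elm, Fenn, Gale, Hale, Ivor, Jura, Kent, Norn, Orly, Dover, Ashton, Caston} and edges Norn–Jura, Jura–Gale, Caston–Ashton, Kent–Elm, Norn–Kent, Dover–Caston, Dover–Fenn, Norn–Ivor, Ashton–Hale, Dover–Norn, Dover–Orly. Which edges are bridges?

removing Dover–Orly disconnects Dover from Orly; removing Ivor–Norn disconnects Ivor from Norn; removing Ashton–Caston disconnects Ashton from Caston; removing Jura–Norn disconnects Jura from Norn — these are bridges.
In total 11 edges are bridges.

Ashton-Caston, Ashton-Hale, Caston-Dover, Dover-Fenn, Dover-Norn, Dover-Orly, Elm-Kent, Gale-Jura, Ivor-Norn, Jura-Norn, Kent-Norn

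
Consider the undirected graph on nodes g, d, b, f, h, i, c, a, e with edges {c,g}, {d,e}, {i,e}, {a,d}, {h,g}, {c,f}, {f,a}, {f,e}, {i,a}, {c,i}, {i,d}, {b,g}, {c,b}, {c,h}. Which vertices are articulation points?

c

Removing c increases the component count from 1 to 2, so c is a cut vertex.
By contrast removing b leaves 1 component; it is not a cut vertex. No other vertex is a cut vertex either.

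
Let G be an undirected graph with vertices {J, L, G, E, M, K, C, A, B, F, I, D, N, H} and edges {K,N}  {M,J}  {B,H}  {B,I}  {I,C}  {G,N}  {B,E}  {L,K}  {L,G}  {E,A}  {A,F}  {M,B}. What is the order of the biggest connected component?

D is isolated — a component by itself.
Starting from G we can reach G, K, L, N. That is one component of size 4.
Starting from A we can reach A, B, C, E, F, H, I, J, M. That is one component of size 9.
The largest has 9 vertices.

9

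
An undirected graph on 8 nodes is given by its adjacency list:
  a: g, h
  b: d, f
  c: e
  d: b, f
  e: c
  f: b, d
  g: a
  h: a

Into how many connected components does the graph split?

3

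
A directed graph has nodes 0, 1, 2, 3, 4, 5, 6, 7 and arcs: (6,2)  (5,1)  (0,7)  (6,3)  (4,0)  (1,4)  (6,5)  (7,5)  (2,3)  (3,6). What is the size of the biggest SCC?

5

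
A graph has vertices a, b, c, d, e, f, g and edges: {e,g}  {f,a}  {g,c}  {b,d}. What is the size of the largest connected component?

3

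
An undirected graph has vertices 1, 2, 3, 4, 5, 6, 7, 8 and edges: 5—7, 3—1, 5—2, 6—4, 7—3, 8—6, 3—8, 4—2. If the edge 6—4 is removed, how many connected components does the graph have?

6 and 4 are still connected via 6-8-3-7-5-2-4, so the component count stays at 1.

1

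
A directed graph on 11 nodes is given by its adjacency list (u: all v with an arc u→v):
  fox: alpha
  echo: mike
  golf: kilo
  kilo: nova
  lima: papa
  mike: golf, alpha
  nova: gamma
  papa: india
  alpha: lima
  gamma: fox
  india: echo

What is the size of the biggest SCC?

11

{fox, echo, golf, kilo, lima, mike, nova, papa, alpha, gamma, india} are all mutually reachable — one SCC of size 11.
The largest has 11 vertices.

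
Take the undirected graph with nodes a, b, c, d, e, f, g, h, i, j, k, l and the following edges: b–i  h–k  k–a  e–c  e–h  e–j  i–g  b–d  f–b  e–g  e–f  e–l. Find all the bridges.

The edges on the cycle e-f-b-i-g-e are not bridges since each lies on that cycle.
But removing b–d disconnects b from d; removing e–l disconnects e from l; removing e–h disconnects e from h; removing k–a disconnects k from a — these are bridges.
In total 7 edges are bridges.

a-k, b-d, c-e, e-h, e-j, e-l, h-k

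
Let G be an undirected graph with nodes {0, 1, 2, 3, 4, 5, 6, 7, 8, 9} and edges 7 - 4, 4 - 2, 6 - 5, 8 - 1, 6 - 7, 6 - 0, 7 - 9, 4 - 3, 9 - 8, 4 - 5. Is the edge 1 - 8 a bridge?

Removing 1 - 8 leaves no path between 1 and 8: the component count goes from 1 to 2. So it is a bridge.

Yes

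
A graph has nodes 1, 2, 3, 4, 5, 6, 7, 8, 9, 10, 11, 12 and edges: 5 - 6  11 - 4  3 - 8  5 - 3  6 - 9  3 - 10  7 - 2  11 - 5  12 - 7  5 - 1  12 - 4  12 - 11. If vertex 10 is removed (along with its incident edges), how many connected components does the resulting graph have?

1

With 10 gone, the remaining components are: {1, 2, 3, 4, 5, 6, 7, 8, 9, 11, 12}.
That is 1 component.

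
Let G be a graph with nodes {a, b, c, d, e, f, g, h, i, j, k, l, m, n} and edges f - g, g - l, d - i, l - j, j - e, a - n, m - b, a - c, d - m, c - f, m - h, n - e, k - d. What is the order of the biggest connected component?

8

Starting from b we can reach b, d, h, i, k, m. That is one component of size 6.
Starting from a we can reach a, c, e, f, g, j, l, n. That is one component of size 8.
The largest has 8 vertices.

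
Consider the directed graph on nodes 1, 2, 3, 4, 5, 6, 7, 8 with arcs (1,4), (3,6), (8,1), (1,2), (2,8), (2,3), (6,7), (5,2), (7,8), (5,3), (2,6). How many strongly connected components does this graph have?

3

{1, 2, 3, 6, 7, 8} are all mutually reachable — one SCC of size 6.
{5} is an SCC by itself.
{4} is an SCC by itself.
That gives 3 strongly connected components.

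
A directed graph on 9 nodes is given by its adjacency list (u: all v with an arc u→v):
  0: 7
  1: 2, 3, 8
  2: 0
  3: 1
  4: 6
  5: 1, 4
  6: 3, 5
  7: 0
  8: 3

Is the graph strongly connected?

There is no directed path from 8 to 5, so the graph is not strongly connected.

No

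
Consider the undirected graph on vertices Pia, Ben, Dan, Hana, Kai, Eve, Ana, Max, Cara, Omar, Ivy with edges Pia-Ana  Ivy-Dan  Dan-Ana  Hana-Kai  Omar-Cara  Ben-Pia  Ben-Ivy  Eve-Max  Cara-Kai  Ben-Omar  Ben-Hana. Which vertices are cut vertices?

Ben

Removing Ben increases the component count from 2 to 3, so Ben is a cut vertex.
By contrast removing Max leaves 2 components; it is not a cut vertex. No other vertex is a cut vertex either.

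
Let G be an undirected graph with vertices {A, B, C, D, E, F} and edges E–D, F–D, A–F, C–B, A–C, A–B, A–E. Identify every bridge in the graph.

none

The edges on the cycle A-C-B-A are not bridges since each lies on that cycle.
Every edge lies on some cycle, so there are no bridges.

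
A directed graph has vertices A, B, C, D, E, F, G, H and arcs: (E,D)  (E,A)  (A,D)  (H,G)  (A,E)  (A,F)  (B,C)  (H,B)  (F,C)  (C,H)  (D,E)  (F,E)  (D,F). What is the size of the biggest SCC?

{A, D, E, F} are all mutually reachable — one SCC of size 4.
{B, C, H} are all mutually reachable — one SCC of size 3.
{G} is an SCC by itself.
The largest has 4 vertices.

4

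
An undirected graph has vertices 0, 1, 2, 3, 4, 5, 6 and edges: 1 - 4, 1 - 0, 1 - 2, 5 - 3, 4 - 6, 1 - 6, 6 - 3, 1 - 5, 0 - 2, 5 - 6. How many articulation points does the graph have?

1

Removing 1 increases the component count from 1 to 2, so 1 is a cut vertex.
By contrast removing 3 leaves 1 component; it is not a cut vertex. No other vertex is a cut vertex either.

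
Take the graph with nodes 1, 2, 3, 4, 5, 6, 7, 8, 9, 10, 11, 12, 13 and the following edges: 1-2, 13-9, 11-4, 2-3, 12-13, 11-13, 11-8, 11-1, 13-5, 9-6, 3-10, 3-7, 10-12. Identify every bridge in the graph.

11-4, 11-8, 13-5, 13-9, 3-7, 6-9

The edges on the cycle 11-1-2-3-10-12-13-11 are not bridges since each lies on that cycle.
But removing 5-13 disconnects 5 from 13; removing 9-6 disconnects 9 from 6; removing 3-7 disconnects 3 from 7; removing 9-13 disconnects 9 from 13 — these are bridges.
In total 6 edges are bridges.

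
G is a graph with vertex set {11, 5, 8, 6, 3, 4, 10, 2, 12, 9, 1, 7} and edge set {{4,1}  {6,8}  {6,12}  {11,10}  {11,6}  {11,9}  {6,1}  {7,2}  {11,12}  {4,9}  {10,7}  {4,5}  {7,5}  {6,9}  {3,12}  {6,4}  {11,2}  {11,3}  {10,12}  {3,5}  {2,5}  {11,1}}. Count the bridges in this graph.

1

The edges on the cycle 11-10-7-2-5-4-6-11 are not bridges since each lies on that cycle.
But removing 8 - 6 disconnects 8 from 6 — this is a bridge.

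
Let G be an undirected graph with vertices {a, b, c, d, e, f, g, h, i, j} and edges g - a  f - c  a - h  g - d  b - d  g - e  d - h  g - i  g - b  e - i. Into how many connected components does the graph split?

3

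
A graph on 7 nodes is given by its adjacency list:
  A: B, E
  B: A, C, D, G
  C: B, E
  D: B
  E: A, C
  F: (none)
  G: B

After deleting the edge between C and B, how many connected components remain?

C and B are still connected via C-E-A-B, so the component count stays at 2.

2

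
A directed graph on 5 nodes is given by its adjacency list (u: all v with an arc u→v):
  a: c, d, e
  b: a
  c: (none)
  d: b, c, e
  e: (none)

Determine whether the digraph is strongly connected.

No

There is no directed path from c to d, so the graph is not strongly connected.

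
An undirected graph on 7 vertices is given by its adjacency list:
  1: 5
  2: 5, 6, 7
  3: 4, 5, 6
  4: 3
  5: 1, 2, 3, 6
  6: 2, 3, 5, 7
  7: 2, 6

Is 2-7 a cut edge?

After removing 2-7, the path 2-6-7 still connects them, so the edge is not a bridge.

No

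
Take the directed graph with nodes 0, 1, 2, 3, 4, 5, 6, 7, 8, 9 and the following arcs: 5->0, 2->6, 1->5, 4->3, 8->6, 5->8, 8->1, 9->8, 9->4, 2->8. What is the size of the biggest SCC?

3

{1, 5, 8} are all mutually reachable — one SCC of size 3.
{3} is an SCC by itself.
{4} is an SCC by itself.
{0} is an SCC by itself.
{2} is an SCC by itself.
(and 3 more singleton SCCs)
The largest has 3 vertices.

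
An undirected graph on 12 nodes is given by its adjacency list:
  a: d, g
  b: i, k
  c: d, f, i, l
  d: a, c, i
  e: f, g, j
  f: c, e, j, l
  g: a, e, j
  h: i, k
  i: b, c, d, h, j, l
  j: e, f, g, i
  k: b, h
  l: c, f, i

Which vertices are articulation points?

Removing i increases the component count from 1 to 2, so i is a cut vertex.
By contrast removing b leaves 1 component; it is not a cut vertex. No other vertex is a cut vertex either.

i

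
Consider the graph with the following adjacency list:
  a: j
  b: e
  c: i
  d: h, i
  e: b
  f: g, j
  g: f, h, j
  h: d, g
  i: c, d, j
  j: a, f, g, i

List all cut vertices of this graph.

i, j

Removing i increases the component count from 2 to 3, so i is a cut vertex.
Removing j increases the component count from 2 to 3, so j is a cut vertex.
By contrast removing g leaves 2 components; it is not a cut vertex. No other vertex is a cut vertex either.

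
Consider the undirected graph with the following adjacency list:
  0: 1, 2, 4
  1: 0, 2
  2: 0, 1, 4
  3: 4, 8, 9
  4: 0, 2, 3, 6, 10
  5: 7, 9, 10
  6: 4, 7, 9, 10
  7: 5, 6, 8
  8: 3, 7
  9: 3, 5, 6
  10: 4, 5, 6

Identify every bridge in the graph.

none

The edges on the cycle 4-3-8-7-6-4 are not bridges since each lies on that cycle.
Every edge lies on some cycle, so there are no bridges.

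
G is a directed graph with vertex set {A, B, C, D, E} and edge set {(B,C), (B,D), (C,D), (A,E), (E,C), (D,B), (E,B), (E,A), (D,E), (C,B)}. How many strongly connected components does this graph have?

{A, B, C, D, E} are all mutually reachable — one SCC of size 5.
That gives 1 strongly connected component.

1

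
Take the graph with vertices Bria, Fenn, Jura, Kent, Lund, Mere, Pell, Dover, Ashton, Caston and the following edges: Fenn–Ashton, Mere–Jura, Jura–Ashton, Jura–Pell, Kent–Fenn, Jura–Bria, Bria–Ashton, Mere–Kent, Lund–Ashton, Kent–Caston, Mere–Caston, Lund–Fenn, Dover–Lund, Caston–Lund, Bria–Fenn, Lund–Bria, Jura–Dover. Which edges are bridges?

The edges on the cycle Jura-Dover-Lund-Fenn-Bria-Jura are not bridges since each lies on that cycle.
But removing Jura–Pell disconnects Jura from Pell — this is a bridge.

Jura-Pell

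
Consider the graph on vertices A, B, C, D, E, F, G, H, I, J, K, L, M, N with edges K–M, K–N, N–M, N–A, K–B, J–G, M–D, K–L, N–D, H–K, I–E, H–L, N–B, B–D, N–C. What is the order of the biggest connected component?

F is isolated — a component by itself.
Starting from G we can reach G, J. That is one component of size 2.
Starting from E we can reach E, I. That is one component of size 2.
Starting from A we can reach A, B, C, D, H, K, L, M, N. That is one component of size 9.
The largest has 9 vertices.

9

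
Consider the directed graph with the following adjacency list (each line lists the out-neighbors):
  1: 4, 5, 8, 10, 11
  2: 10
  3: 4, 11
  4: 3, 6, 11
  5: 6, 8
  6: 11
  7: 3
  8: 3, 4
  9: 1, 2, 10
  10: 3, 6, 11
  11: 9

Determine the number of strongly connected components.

2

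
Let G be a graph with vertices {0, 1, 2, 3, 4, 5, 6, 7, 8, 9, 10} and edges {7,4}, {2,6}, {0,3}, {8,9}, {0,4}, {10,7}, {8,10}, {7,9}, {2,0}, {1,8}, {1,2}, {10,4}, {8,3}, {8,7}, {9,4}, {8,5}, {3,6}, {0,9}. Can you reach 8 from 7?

From 7 we can reach 0, 1, 2, 3, 4, 5, 6, 7, 8, 9, 10, which includes 8.

Yes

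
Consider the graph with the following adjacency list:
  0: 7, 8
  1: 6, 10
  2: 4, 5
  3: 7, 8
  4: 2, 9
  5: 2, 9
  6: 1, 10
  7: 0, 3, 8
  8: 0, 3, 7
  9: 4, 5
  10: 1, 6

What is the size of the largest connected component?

4

Starting from 1 we can reach 1, 6, 10. That is one component of size 3.
Starting from 0 we can reach 0, 3, 7, 8. That is one component of size 4.
Starting from 2 we can reach 2, 4, 5, 9. That is one component of size 4.
The largest has 4 vertices.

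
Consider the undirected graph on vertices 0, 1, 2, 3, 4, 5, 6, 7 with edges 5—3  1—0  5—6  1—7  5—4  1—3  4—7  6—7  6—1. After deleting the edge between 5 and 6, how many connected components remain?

5 and 6 are still connected via 5-4-7-6, so the component count stays at 2.

2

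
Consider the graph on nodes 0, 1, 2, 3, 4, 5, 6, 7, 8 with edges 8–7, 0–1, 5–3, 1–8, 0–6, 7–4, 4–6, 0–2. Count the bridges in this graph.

2

The edges on the cycle 0-1-8-7-4-6-0 are not bridges since each lies on that cycle.
But removing 0–2 disconnects 0 from 2; removing 3–5 disconnects 3 from 5 — these are bridges.
That makes 2 bridges.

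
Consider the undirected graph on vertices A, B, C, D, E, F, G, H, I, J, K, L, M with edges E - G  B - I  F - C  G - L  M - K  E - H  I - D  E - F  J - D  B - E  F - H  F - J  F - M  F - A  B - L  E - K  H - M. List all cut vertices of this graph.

Removing F increases the component count from 1 to 3, so F is a cut vertex.
By contrast removing M leaves 1 component; it is not a cut vertex. No other vertex is a cut vertex either.

F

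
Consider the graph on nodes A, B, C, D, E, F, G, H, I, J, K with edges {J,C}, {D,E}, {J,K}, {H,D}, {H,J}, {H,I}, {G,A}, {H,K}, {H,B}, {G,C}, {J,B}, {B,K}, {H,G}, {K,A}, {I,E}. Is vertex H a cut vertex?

Yes

Deleting H raises the number of components from 2 to 3, so H is a cut vertex.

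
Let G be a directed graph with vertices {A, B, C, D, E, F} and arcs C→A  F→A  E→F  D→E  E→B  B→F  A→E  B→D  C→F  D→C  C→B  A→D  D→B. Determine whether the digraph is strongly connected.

From D we can reach every vertex (A, B, C, D, E, F), and every vertex can reach D (A, B, C, D, E, F). So the whole graph is one strongly connected component.

Yes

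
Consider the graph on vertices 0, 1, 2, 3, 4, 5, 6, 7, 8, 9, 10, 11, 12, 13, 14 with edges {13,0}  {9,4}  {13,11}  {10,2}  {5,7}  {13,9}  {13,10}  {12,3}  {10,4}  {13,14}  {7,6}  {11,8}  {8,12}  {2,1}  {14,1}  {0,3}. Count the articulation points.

2

Removing 7 increases the component count from 2 to 3, so 7 is a cut vertex.
Removing 13 increases the component count from 2 to 3, so 13 is a cut vertex.
By contrast removing 9 leaves 2 components; it is not a cut vertex. No other vertex is a cut vertex either.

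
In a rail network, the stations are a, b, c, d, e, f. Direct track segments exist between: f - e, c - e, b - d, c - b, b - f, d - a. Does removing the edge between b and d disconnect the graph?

Removing b - d leaves no path between b and d: the component count goes from 1 to 2. So it is a bridge.

Yes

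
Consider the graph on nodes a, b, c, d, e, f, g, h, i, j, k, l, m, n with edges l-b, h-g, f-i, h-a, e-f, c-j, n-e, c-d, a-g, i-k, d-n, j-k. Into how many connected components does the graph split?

m is isolated — a component by itself.
Starting from b we can reach b, l. That is one component of size 2.
Starting from a we can reach a, g, h. That is one component of size 3.
Starting from c we can reach c, d, e, f, i, j, k, n. That is one component of size 8.
Total: 4 components.

4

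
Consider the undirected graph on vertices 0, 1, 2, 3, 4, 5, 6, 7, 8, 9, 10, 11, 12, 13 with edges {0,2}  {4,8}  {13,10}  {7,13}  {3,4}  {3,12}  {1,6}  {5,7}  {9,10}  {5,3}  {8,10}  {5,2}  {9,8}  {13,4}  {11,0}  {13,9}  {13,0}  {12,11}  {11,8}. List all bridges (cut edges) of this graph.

The edges on the cycle 5-7-13-9-8-4-3-5 are not bridges since each lies on that cycle.
But removing 1-6 disconnects 1 from 6 — this is a bridge.

1-6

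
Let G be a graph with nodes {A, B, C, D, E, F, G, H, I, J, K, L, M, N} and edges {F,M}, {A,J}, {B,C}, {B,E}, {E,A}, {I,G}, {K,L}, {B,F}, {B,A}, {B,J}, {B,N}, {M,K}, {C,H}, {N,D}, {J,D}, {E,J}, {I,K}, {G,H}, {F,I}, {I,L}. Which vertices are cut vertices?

B

Removing B increases the component count from 1 to 2, so B is a cut vertex.
By contrast removing C leaves 1 component; it is not a cut vertex. No other vertex is a cut vertex either.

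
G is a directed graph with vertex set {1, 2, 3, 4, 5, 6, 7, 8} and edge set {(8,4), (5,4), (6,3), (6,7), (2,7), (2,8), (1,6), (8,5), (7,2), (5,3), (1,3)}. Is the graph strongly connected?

There is no directed path from 2 to 1, so the graph is not strongly connected.

No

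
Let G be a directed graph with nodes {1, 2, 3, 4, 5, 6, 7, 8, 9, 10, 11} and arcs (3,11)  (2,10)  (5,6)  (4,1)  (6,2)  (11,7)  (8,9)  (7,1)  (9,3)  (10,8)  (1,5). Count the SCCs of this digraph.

2

{1, 2, 3, 5, 6, 7, 8, 9, 10, 11} are all mutually reachable — one SCC of size 10.
{4} is an SCC by itself.
That gives 2 strongly connected components.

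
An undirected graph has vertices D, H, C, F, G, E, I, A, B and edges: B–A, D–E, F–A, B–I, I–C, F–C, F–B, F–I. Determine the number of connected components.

H is isolated — a component by itself.
G is isolated — a component by itself.
Starting from D we can reach D, E. That is one component of size 2.
Starting from A we can reach A, B, C, F, I. That is one component of size 5.
Total: 4 components.

4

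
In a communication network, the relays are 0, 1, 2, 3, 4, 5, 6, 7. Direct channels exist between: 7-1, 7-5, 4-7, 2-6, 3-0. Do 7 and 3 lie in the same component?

The component containing 7 is {1, 4, 5, 7}, and 3 is not in it.

No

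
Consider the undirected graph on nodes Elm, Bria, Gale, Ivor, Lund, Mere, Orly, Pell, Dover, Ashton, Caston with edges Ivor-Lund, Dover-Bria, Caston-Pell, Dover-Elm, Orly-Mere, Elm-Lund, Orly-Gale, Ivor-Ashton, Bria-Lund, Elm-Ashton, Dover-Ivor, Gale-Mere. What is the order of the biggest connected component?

Starting from Pell we can reach Pell, Caston. That is one component of size 2.
Starting from Gale we can reach Gale, Mere, Orly. That is one component of size 3.
Starting from Elm we can reach Elm, Bria, Ivor, Lund, Dover, Ashton. That is one component of size 6.
The largest has 6 vertices.

6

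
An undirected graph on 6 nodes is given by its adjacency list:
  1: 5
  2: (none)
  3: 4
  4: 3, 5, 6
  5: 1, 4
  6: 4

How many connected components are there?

2 is isolated — a component by itself.
Starting from 1 we can reach 1, 3, 4, 5, 6. That is one component of size 5.
Total: 2 components.

2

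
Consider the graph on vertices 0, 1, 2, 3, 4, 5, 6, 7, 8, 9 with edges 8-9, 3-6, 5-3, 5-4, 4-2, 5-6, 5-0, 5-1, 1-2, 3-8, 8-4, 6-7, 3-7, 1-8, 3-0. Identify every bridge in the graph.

8-9

The edges on the cycle 3-6-7-3 are not bridges since each lies on that cycle.
But removing 8-9 disconnects 8 from 9 — this is a bridge.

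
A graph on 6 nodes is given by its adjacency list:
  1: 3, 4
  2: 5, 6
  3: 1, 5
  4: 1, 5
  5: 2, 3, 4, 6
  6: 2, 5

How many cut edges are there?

0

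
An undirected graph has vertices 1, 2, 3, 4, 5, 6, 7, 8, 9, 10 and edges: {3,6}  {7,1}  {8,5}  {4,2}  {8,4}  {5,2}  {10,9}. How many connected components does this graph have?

4

Starting from 1 we can reach 1, 7. That is one component of size 2.
Starting from 9 we can reach 9, 10. That is one component of size 2.
Starting from 3 we can reach 3, 6. That is one component of size 2.
Starting from 2 we can reach 2, 4, 5, 8. That is one component of size 4.
Total: 4 components.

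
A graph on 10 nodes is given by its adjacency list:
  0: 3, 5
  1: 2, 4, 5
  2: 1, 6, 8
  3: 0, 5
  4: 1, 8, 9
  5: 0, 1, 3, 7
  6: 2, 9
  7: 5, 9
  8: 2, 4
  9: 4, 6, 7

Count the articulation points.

1

Removing 5 increases the component count from 1 to 2, so 5 is a cut vertex.
By contrast removing 2 leaves 1 component; it is not a cut vertex. No other vertex is a cut vertex either.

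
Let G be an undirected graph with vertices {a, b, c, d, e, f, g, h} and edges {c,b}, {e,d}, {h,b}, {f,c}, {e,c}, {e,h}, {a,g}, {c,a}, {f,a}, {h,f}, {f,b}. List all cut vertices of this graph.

a, e

Removing a increases the component count from 1 to 2, so a is a cut vertex.
Removing e increases the component count from 1 to 2, so e is a cut vertex.
By contrast removing d leaves 1 component; it is not a cut vertex. No other vertex is a cut vertex either.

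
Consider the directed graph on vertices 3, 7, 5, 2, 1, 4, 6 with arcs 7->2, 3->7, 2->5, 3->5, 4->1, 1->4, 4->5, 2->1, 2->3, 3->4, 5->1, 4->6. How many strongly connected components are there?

3

{2, 3, 7} are all mutually reachable — one SCC of size 3.
{1, 4, 5} are all mutually reachable — one SCC of size 3.
{6} is an SCC by itself.
That gives 3 strongly connected components.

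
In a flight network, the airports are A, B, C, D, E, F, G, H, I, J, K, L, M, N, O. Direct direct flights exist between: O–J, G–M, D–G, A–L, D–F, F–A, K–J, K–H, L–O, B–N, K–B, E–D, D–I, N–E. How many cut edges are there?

4

The edges on the cycle K-B-N-E-D-F-A-L-O-J-K are not bridges since each lies on that cycle.
But removing D–I disconnects D from I; removing G–D disconnects G from D; removing G–M disconnects G from M; removing K–H disconnects K from H — these are bridges.
That makes 4 bridges.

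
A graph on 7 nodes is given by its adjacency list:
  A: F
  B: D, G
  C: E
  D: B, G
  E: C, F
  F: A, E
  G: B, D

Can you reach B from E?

No

The component containing E is {A, C, E, F}, and B is not in it.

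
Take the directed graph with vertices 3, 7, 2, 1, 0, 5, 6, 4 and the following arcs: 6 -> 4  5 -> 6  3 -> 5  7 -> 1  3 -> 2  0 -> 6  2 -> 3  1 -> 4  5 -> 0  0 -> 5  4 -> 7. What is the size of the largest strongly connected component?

3

{1, 4, 7} are all mutually reachable — one SCC of size 3.
{0, 5} are all mutually reachable — one SCC of size 2.
{2, 3} are all mutually reachable — one SCC of size 2.
{6} is an SCC by itself.
The largest has 3 vertices.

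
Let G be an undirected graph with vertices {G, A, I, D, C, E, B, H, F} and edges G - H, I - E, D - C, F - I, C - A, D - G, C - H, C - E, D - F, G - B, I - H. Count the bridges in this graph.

The edges on the cycle D-C-E-I-F-D are not bridges since each lies on that cycle.
But removing B - G disconnects B from G; removing C - A disconnects C from A — these are bridges.
That makes 2 bridges.

2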